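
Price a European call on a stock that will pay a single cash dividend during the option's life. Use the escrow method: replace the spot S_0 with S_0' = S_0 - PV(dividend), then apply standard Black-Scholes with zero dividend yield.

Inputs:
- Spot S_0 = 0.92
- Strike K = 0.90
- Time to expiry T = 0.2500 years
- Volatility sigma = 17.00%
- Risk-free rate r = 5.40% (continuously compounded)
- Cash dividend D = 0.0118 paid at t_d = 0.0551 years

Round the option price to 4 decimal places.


Answer: Price = 0.0417

Derivation:
PV(D) = D * exp(-r * t_d) = 0.0118 * 0.99702902 = 0.01176494
S_0' = S_0 - PV(D) = 0.9200 - 0.01176494 = 0.90823506
d1 = (ln(S_0'/K) + (r + sigma^2/2)*T) / (sigma*sqrt(T)) = 0.30848183
d2 = d1 - sigma*sqrt(T) = 0.22348183
exp(-rT) = 0.98659072
N(d1) = 0.62114214; N(d2) = 0.58841974
C = S_0' * N(d1) - K * exp(-rT) * N(d2) = 0.90823506 * 0.62114214 - 0.9000 * 0.98659072 * 0.58841974 = 0.0417


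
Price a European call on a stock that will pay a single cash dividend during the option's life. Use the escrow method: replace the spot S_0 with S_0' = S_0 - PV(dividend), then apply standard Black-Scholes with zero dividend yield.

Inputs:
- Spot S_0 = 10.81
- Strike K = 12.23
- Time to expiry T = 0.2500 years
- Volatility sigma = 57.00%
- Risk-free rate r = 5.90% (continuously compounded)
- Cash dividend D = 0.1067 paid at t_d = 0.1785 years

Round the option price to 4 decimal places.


PV(D) = D * exp(-r * t_d) = 0.1067 * 0.98952376 = 0.10558219
S_0' = S_0 - PV(D) = 10.8100 - 0.10558219 = 10.70441781
d1 = (ln(S_0'/K) + (r + sigma^2/2)*T) / (sigma*sqrt(T)) = -0.27323829
d2 = d1 - sigma*sqrt(T) = -0.55823829
exp(-rT) = 0.98535825
N(d1) = 0.39233502; N(d2) = 0.28834084
C = S_0' * N(d1) - K * exp(-rT) * N(d2) = 10.70441781 * 0.39233502 - 12.2300 * 0.98535825 * 0.28834084 = 0.7249

Answer: Price = 0.7249


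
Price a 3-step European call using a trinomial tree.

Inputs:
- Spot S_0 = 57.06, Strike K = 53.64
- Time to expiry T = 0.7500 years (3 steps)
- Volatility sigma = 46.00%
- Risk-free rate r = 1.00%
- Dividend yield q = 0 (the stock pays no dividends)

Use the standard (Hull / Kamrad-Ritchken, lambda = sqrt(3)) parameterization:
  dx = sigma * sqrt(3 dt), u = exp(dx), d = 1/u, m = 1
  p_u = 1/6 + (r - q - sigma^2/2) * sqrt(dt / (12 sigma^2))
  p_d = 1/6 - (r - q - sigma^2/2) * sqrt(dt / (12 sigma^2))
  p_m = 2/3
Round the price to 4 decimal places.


dt = T/N = 0.250000; dx = sigma*sqrt(3*dt) = 0.398372
u = exp(dx) = 1.489398; d = 1/u = 0.671412
p_u = 0.136607, p_m = 0.666667, p_d = 0.196727
Discount per step: exp(-r*dt) = 0.997503
Stock lattice S(k, j) with j the centered position index:
  k=0: S(0,+0) = 57.0600
  k=1: S(1,-1) = 38.3108; S(1,+0) = 57.0600; S(1,+1) = 84.9850
  k=2: S(2,-2) = 25.7223; S(2,-1) = 38.3108; S(2,+0) = 57.0600; S(2,+1) = 84.9850; S(2,+2) = 126.5765
  k=3: S(3,-3) = 17.2703; S(3,-2) = 25.7223; S(3,-1) = 38.3108; S(3,+0) = 57.0600; S(3,+1) = 84.9850; S(3,+2) = 126.5765; S(3,+3) = 188.5227
Terminal payoffs V(N, j) = max(S_T - K, 0):
  V(3,-3) = 0.000000; V(3,-2) = 0.000000; V(3,-1) = 0.000000; V(3,+0) = 3.420000; V(3,+1) = 31.345022; V(3,+2) = 72.936481; V(3,+3) = 134.882696
Backward induction: V(k, j) = exp(-r*dt) * [p_u * V(k+1, j+1) + p_m * V(k+1, j) + p_d * V(k+1, j-1)]
  V(2,-2) = exp(-r*dt) * [p_u*0.000000 + p_m*0.000000 + p_d*0.000000] = 0.000000
  V(2,-1) = exp(-r*dt) * [p_u*3.420000 + p_m*0.000000 + p_d*0.000000] = 0.466029
  V(2,+0) = exp(-r*dt) * [p_u*31.345022 + p_m*3.420000 + p_d*0.000000] = 6.545559
  V(2,+1) = exp(-r*dt) * [p_u*72.936481 + p_m*31.345022 + p_d*3.420000] = 31.454371
  V(2,+2) = exp(-r*dt) * [p_u*134.882696 + p_m*72.936481 + p_d*31.345022] = 73.033799
  V(1,-1) = exp(-r*dt) * [p_u*6.545559 + p_m*0.466029 + p_d*0.000000] = 1.201845
  V(1,+0) = exp(-r*dt) * [p_u*31.454371 + p_m*6.545559 + p_d*0.466029] = 8.730414
  V(1,+1) = exp(-r*dt) * [p_u*73.033799 + p_m*31.454371 + p_d*6.545559] = 32.153695
  V(0,+0) = exp(-r*dt) * [p_u*32.153695 + p_m*8.730414 + p_d*1.201845] = 10.423034

Answer: Price = V(0,0) = 10.4230


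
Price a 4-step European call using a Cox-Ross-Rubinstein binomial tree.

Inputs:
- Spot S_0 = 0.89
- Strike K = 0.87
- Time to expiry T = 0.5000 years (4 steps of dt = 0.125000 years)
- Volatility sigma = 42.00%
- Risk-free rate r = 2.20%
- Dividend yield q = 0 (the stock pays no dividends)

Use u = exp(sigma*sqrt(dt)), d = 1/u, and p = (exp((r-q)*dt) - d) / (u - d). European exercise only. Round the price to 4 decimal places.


dt = T/N = 0.125000
u = exp(sigma*sqrt(dt)) = 1.160084; d = 1/u = 0.862007
p = (exp((r-q)*dt) - d) / (u - d) = 0.472183
Discount per step: exp(-r*dt) = 0.997254
Stock lattice S(k, i) with i counting down-moves:
  k=0: S(0,0) = 0.8900
  k=1: S(1,0) = 1.0325; S(1,1) = 0.7672
  k=2: S(2,0) = 1.1978; S(2,1) = 0.8900; S(2,2) = 0.6613
  k=3: S(3,0) = 1.3895; S(3,1) = 1.0325; S(3,2) = 0.7672; S(3,3) = 0.5701
  k=4: S(4,0) = 1.6119; S(4,1) = 1.1978; S(4,2) = 0.8900; S(4,3) = 0.6613; S(4,4) = 0.4914
Terminal payoffs V(N, i) = max(S_T - K, 0):
  V(4,0) = 0.741936; V(4,1) = 0.327757; V(4,2) = 0.020000; V(4,3) = 0.000000; V(4,4) = 0.000000
Backward induction: V(k, i) = exp(-r*dt) * [p * V(k+1, i) + (1-p) * V(k+1, i+1)].
  V(3,0) = exp(-r*dt) * [p*0.741936 + (1-p)*0.327757] = 0.521888
  V(3,1) = exp(-r*dt) * [p*0.327757 + (1-p)*0.020000] = 0.164864
  V(3,2) = exp(-r*dt) * [p*0.020000 + (1-p)*0.000000] = 0.009418
  V(3,3) = exp(-r*dt) * [p*0.000000 + (1-p)*0.000000] = 0.000000
  V(2,0) = exp(-r*dt) * [p*0.521888 + (1-p)*0.164864] = 0.332529
  V(2,1) = exp(-r*dt) * [p*0.164864 + (1-p)*0.009418] = 0.082589
  V(2,2) = exp(-r*dt) * [p*0.009418 + (1-p)*0.000000] = 0.004435
  V(1,0) = exp(-r*dt) * [p*0.332529 + (1-p)*0.082589] = 0.200056
  V(1,1) = exp(-r*dt) * [p*0.082589 + (1-p)*0.004435] = 0.041225
  V(0,0) = exp(-r*dt) * [p*0.200056 + (1-p)*0.041225] = 0.115903

Answer: Price = V(0,0) = 0.1159


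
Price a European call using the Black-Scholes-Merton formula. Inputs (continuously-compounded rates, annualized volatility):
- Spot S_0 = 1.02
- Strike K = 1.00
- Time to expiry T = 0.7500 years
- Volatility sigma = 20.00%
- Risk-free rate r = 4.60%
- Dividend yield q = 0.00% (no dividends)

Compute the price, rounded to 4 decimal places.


d1 = (ln(S/K) + (r - q + 0.5*sigma^2) * T) / (sigma * sqrt(T)) = 0.40011891
d2 = d1 - sigma * sqrt(T) = 0.22691382
exp(-rT) = 0.96608834; exp(-qT) = 1.00000000
C = S_0 * exp(-qT) * N(d1) - K * exp(-rT) * N(d2)
N(d1) = 0.65546553; N(d2) = 0.58975462
C = 1.0200 * 1.00000000 * 0.65546553 - 1.0000 * 0.96608834 * 0.58975462 = 0.0988

Answer: Price = 0.0988


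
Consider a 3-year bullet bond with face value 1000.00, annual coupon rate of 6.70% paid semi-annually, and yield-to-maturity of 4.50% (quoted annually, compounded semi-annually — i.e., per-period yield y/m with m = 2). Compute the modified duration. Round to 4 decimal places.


Answer: Modified duration = 2.7140

Derivation:
Coupon per period c = face * coupon_rate / m = 33.500000
Periods per year m = 2; per-period yield y/m = 0.022500
Number of cashflows N = 6
Cashflows (t years, CF_t, discount factor 1/(1+y/m)^(m*t), PV):
  t = 0.5000: CF_t = 33.500000, DF = 0.977995, PV = 32.762836
  t = 1.0000: CF_t = 33.500000, DF = 0.956474, PV = 32.041894
  t = 1.5000: CF_t = 33.500000, DF = 0.935427, PV = 31.336815
  t = 2.0000: CF_t = 33.500000, DF = 0.914843, PV = 30.647252
  t = 2.5000: CF_t = 33.500000, DF = 0.894712, PV = 29.972863
  t = 3.0000: CF_t = 1033.500000, DF = 0.875024, PV = 904.337585
Price P = sum_t PV_t = 1061.099245
First compute Macaulay numerator sum_t t * PV_t:
  t * PV_t at t = 0.5000: 16.381418
  t * PV_t at t = 1.0000: 32.041894
  t * PV_t at t = 1.5000: 47.005223
  t * PV_t at t = 2.0000: 61.294504
  t * PV_t at t = 2.5000: 74.932157
  t * PV_t at t = 3.0000: 2713.012755
Macaulay duration D = 2944.667951 / 1061.099245 = 2.775111
Modified duration = D / (1 + y/m) = 2.775111 / (1 + 0.022500) = 2.714045


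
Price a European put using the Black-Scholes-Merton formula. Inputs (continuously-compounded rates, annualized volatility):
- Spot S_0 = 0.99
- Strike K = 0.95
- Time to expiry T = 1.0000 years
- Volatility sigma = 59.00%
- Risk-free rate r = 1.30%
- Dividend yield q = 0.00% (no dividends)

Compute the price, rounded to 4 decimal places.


Answer: Price = 0.1984

Derivation:
d1 = (ln(S/K) + (r - q + 0.5*sigma^2) * T) / (sigma * sqrt(T)) = 0.38693722
d2 = d1 - sigma * sqrt(T) = -0.20306278
exp(-rT) = 0.98708414; exp(-qT) = 1.00000000
P = K * exp(-rT) * N(-d2) - S_0 * exp(-qT) * N(-d1)
N(-d1) = 0.34940134; N(-d2) = 0.58045702
P = 0.9500 * 0.98708414 * 0.58045702 - 0.9900 * 1.00000000 * 0.34940134 = 0.1984


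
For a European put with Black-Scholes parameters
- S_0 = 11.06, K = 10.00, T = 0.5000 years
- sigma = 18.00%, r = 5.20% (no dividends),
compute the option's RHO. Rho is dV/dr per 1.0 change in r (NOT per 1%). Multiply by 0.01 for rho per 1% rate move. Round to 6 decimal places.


d1 = 1.0594808992; d2 = 0.9322016785
phi(d1) = 0.2275948007; exp(-qT) = 1.0000000000; exp(-rT) = 0.9743350896
N(-d2) = 0.1756161541
Rho = -K*T*exp(-rT)*N(-d2) = -10.0000 * 0.5000 * 0.9743350896 * 0.1756161541 = -0.855545

Answer: Rho = -0.855545


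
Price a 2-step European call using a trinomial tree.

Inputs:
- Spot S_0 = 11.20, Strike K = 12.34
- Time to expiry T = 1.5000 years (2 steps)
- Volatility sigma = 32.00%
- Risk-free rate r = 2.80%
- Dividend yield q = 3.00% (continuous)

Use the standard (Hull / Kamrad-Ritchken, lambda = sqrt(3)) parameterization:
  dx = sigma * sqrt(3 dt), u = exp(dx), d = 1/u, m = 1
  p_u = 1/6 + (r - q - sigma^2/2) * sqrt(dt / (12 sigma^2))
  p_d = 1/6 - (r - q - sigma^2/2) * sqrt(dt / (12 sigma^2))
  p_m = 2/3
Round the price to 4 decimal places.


Answer: Price = V(0,0) = 1.1751

Derivation:
dt = T/N = 0.750000; dx = sigma*sqrt(3*dt) = 0.480000
u = exp(dx) = 1.616074; d = 1/u = 0.618783
p_u = 0.125104, p_m = 0.666667, p_d = 0.208229
Discount per step: exp(-r*dt) = 0.979219
Stock lattice S(k, j) with j the centered position index:
  k=0: S(0,+0) = 11.2000
  k=1: S(1,-1) = 6.9304; S(1,+0) = 11.2000; S(1,+1) = 18.1000
  k=2: S(2,-2) = 4.2884; S(2,-1) = 6.9304; S(2,+0) = 11.2000; S(2,+1) = 18.1000; S(2,+2) = 29.2510
Terminal payoffs V(N, j) = max(S_T - K, 0):
  V(2,-2) = 0.000000; V(2,-1) = 0.000000; V(2,+0) = 0.000000; V(2,+1) = 5.760033; V(2,+2) = 16.911001
Backward induction: V(k, j) = exp(-r*dt) * [p_u * V(k+1, j+1) + p_m * V(k+1, j) + p_d * V(k+1, j-1)]
  V(1,-1) = exp(-r*dt) * [p_u*0.000000 + p_m*0.000000 + p_d*0.000000] = 0.000000
  V(1,+0) = exp(-r*dt) * [p_u*5.760033 + p_m*0.000000 + p_d*0.000000] = 0.705629
  V(1,+1) = exp(-r*dt) * [p_u*16.911001 + p_m*5.760033 + p_d*0.000000] = 5.831894
  V(0,+0) = exp(-r*dt) * [p_u*5.831894 + p_m*0.705629 + p_d*0.000000] = 1.175076


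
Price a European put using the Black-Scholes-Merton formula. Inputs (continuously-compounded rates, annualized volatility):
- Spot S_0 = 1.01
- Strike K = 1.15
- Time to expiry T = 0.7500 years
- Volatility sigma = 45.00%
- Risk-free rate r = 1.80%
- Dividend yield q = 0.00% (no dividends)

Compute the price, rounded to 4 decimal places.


Answer: Price = 0.2352

Derivation:
d1 = (ln(S/K) + (r - q + 0.5*sigma^2) * T) / (sigma * sqrt(T)) = -0.10360002
d2 = d1 - sigma * sqrt(T) = -0.49331145
exp(-rT) = 0.98659072; exp(-qT) = 1.00000000
P = K * exp(-rT) * N(-d2) - S_0 * exp(-qT) * N(-d1)
N(-d1) = 0.54125661; N(-d2) = 0.68910373
P = 1.1500 * 0.98659072 * 0.68910373 - 1.0100 * 1.00000000 * 0.54125661 = 0.2352


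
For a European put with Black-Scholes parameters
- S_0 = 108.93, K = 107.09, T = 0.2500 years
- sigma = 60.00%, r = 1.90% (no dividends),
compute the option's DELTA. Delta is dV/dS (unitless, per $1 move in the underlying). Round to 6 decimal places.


d1 = 0.2226195723; d2 = -0.0773804277
phi(d1) = 0.3891780725; exp(-qT) = 1.0000000000; exp(-rT) = 0.9952612634
N(-d1) = 0.4119158011
Delta = -exp(-qT) * N(-d1) = -1.0000000000 * 0.4119158011 = -0.411916

Answer: Delta = -0.411916


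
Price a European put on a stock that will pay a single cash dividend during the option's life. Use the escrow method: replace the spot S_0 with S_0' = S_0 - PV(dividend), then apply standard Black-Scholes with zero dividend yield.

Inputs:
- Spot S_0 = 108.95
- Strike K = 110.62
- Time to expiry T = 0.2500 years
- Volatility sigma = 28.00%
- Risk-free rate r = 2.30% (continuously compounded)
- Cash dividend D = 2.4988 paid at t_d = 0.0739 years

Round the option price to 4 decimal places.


Answer: Price = 7.9675

Derivation:
PV(D) = D * exp(-r * t_d) = 2.4988 * 0.99830174 = 2.49455640
S_0' = S_0 - PV(D) = 108.9500 - 2.49455640 = 106.45544360
d1 = (ln(S_0'/K) + (r + sigma^2/2)*T) / (sigma*sqrt(T)) = -0.16303126
d2 = d1 - sigma*sqrt(T) = -0.30303126
exp(-rT) = 0.99426650
N(-d1) = 0.56475309; N(-d2) = 0.61906698
P = K * exp(-rT) * N(-d2) - S_0' * N(-d1) = 110.6200 * 0.99426650 * 0.61906698 - 106.45544360 * 0.56475309 = 7.9675


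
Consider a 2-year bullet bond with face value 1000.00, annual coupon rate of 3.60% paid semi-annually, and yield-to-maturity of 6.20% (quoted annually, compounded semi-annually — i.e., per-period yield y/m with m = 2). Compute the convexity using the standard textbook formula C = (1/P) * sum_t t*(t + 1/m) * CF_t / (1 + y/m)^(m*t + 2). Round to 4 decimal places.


Coupon per period c = face * coupon_rate / m = 18.000000
Periods per year m = 2; per-period yield y/m = 0.031000
Number of cashflows N = 4
Cashflows (t years, CF_t, discount factor 1/(1+y/m)^(m*t), PV):
  t = 0.5000: CF_t = 18.000000, DF = 0.969932, PV = 17.458778
  t = 1.0000: CF_t = 18.000000, DF = 0.940768, PV = 16.933829
  t = 1.5000: CF_t = 18.000000, DF = 0.912481, PV = 16.424665
  t = 2.0000: CF_t = 1018.000000, DF = 0.885045, PV = 900.975781
Price P = sum_t PV_t = 951.793053
Convexity numerator sum_t t*(t + 1/m) * CF_t / (1+y/m)^(m*t + 2):
  t = 0.5000: term = 8.212332
  t = 1.0000: term = 23.896214
  t = 1.5000: term = 46.355411
  t = 2.0000: term = 4238.047214
Convexity = (1/P) * sum = 4316.511171 / 951.793053 = 4.535136

Answer: Convexity = 4.5351


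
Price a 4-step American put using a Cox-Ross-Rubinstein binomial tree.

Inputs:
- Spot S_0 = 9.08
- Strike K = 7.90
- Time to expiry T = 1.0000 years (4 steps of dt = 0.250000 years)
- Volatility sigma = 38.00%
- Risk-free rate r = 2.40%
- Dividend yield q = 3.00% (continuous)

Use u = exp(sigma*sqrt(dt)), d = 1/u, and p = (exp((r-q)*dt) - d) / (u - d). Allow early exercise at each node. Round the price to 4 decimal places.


dt = T/N = 0.250000
u = exp(sigma*sqrt(dt)) = 1.209250; d = 1/u = 0.826959
p = (exp((r-q)*dt) - d) / (u - d) = 0.448722
Discount per step: exp(-r*dt) = 0.994018
Stock lattice S(k, i) with i counting down-moves:
  k=0: S(0,0) = 9.0800
  k=1: S(1,0) = 10.9800; S(1,1) = 7.5088
  k=2: S(2,0) = 13.2775; S(2,1) = 9.0800; S(2,2) = 6.2095
  k=3: S(3,0) = 16.0559; S(3,1) = 10.9800; S(3,2) = 7.5088; S(3,3) = 5.1350
  k=4: S(4,0) = 19.4155; S(4,1) = 13.2775; S(4,2) = 9.0800; S(4,3) = 6.2095; S(4,4) = 4.2464
Terminal payoffs V(N, i) = max(K - S_T, 0):
  V(4,0) = 0.000000; V(4,1) = 0.000000; V(4,2) = 0.000000; V(4,3) = 1.690538; V(4,4) = 3.653589
Backward induction: V(k, i) = exp(-r*dt) * [p * V(k+1, i) + (1-p) * V(k+1, i+1)]; then take max(V_cont, immediate exercise) for American.
  V(3,0) = exp(-r*dt) * [p*0.000000 + (1-p)*0.000000] = 0.000000; exercise = 0.000000; V(3,0) = max -> 0.000000
  V(3,1) = exp(-r*dt) * [p*0.000000 + (1-p)*0.000000] = 0.000000; exercise = 0.000000; V(3,1) = max -> 0.000000
  V(3,2) = exp(-r*dt) * [p*0.000000 + (1-p)*1.690538] = 0.926382; exercise = 0.391211; V(3,2) = max -> 0.926382
  V(3,3) = exp(-r*dt) * [p*1.690538 + (1-p)*3.653589] = 2.756139; exercise = 2.765029; V(3,3) = max -> 2.765029
  V(2,0) = exp(-r*dt) * [p*0.000000 + (1-p)*0.000000] = 0.000000; exercise = 0.000000; V(2,0) = max -> 0.000000
  V(2,1) = exp(-r*dt) * [p*0.000000 + (1-p)*0.926382] = 0.507640; exercise = 0.000000; V(2,1) = max -> 0.507640
  V(2,2) = exp(-r*dt) * [p*0.926382 + (1-p)*2.765029] = 1.928383; exercise = 1.690538; V(2,2) = max -> 1.928383
  V(1,0) = exp(-r*dt) * [p*0.000000 + (1-p)*0.507640] = 0.278177; exercise = 0.000000; V(1,0) = max -> 0.278177
  V(1,1) = exp(-r*dt) * [p*0.507640 + (1-p)*1.928383] = 1.283143; exercise = 0.391211; V(1,1) = max -> 1.283143
  V(0,0) = exp(-r*dt) * [p*0.278177 + (1-p)*1.283143] = 0.827215; exercise = 0.000000; V(0,0) = max -> 0.827215

Answer: Price = V(0,0) = 0.8272


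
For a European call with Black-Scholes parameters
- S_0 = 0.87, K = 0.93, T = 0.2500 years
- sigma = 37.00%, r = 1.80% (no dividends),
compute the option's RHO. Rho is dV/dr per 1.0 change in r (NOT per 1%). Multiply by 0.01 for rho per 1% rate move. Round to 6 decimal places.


Answer: Rho = 0.077325

Derivation:
d1 = -0.2436695919; d2 = -0.4286695919
phi(d1) = 0.3872727832; exp(-qT) = 1.0000000000; exp(-rT) = 0.9955101098
N(d2) = 0.3340818464
Rho = K*T*exp(-rT)*N(d2) = 0.9300 * 0.2500 * 0.9955101098 * 0.3340818464 = 0.077325


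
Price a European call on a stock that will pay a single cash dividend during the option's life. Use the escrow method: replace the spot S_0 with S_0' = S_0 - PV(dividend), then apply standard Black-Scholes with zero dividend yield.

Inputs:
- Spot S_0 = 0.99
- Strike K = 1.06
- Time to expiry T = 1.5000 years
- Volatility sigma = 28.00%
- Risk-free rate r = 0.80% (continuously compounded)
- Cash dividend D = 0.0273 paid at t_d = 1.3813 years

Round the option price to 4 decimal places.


PV(D) = D * exp(-r * t_d) = 0.0273 * 0.98901043 = 0.02699998
S_0' = S_0 - PV(D) = 0.9900 - 0.02699998 = 0.96300002
d1 = (ln(S_0'/K) + (r + sigma^2/2)*T) / (sigma*sqrt(T)) = -0.07339943
d2 = d1 - sigma*sqrt(T) = -0.41632799
exp(-rT) = 0.98807171
N(d1) = 0.47074414; N(d2) = 0.33858501
C = S_0' * N(d1) - K * exp(-rT) * N(d2) = 0.96300002 * 0.47074414 - 1.0600 * 0.98807171 * 0.33858501 = 0.0987

Answer: Price = 0.0987


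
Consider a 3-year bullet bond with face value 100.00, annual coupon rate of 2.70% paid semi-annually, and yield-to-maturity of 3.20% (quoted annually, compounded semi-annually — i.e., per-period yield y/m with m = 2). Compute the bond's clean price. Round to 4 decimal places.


Coupon per period c = face * coupon_rate / m = 1.350000
Periods per year m = 2; per-period yield y/m = 0.016000
Number of cashflows N = 6
Cashflows (t years, CF_t, discount factor 1/(1+y/m)^(m*t), PV):
  t = 0.5000: CF_t = 1.350000, DF = 0.984252, PV = 1.328740
  t = 1.0000: CF_t = 1.350000, DF = 0.968752, PV = 1.307815
  t = 1.5000: CF_t = 1.350000, DF = 0.953496, PV = 1.287220
  t = 2.0000: CF_t = 1.350000, DF = 0.938480, PV = 1.266948
  t = 2.5000: CF_t = 1.350000, DF = 0.923701, PV = 1.246996
  t = 3.0000: CF_t = 101.350000, DF = 0.909155, PV = 92.142821
Price P = sum_t PV_t = 98.580541

Answer: Price = 98.5805


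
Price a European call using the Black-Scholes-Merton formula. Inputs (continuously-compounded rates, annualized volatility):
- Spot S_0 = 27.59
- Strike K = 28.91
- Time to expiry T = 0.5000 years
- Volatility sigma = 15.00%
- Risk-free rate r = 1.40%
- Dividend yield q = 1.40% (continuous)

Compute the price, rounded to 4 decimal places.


d1 = (ln(S/K) + (r - q + 0.5*sigma^2) * T) / (sigma * sqrt(T)) = -0.38758095
d2 = d1 - sigma * sqrt(T) = -0.49364697
exp(-rT) = 0.99302444; exp(-qT) = 0.99302444
C = S_0 * exp(-qT) * N(d1) - K * exp(-rT) * N(d2)
N(d1) = 0.34916308; N(d2) = 0.31077776
C = 27.5900 * 0.99302444 * 0.34916308 - 28.9100 * 0.99302444 * 0.31077776 = 0.6443

Answer: Price = 0.6443


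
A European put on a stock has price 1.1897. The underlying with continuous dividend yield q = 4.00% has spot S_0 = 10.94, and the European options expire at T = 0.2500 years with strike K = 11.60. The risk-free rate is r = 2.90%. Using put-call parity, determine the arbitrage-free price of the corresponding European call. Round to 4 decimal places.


Put-call parity: C - P = S_0 * exp(-qT) - K * exp(-rT).
S_0 * exp(-qT) = 10.9400 * 0.99004983 = 10.83114518
K * exp(-rT) = 11.6000 * 0.99277622 = 11.51620413
C = P + S*exp(-qT) - K*exp(-rT)
C = 1.1897 + 10.83114518 - 11.51620413 = 0.5046

Answer: Call price = 0.5046


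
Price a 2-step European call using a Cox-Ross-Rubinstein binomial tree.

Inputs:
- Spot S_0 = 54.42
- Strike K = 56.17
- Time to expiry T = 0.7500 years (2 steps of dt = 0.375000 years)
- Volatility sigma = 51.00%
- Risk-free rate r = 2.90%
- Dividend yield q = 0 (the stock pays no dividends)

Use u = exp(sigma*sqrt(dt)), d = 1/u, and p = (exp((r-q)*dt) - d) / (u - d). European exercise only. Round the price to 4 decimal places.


dt = T/N = 0.375000
u = exp(sigma*sqrt(dt)) = 1.366578; d = 1/u = 0.731755
p = (exp((r-q)*dt) - d) / (u - d) = 0.439775
Discount per step: exp(-r*dt) = 0.989184
Stock lattice S(k, i) with i counting down-moves:
  k=0: S(0,0) = 54.4200
  k=1: S(1,0) = 74.3692; S(1,1) = 39.8221
  k=2: S(2,0) = 101.6313; S(2,1) = 54.4200; S(2,2) = 29.1400
Terminal payoffs V(N, i) = max(S_T - K, 0):
  V(2,0) = 45.461306; V(2,1) = 0.000000; V(2,2) = 0.000000
Backward induction: V(k, i) = exp(-r*dt) * [p * V(k+1, i) + (1-p) * V(k+1, i+1)].
  V(1,0) = exp(-r*dt) * [p*45.461306 + (1-p)*0.000000] = 19.776514
  V(1,1) = exp(-r*dt) * [p*0.000000 + (1-p)*0.000000] = 0.000000
  V(0,0) = exp(-r*dt) * [p*19.776514 + (1-p)*0.000000] = 8.603151

Answer: Price = V(0,0) = 8.6032


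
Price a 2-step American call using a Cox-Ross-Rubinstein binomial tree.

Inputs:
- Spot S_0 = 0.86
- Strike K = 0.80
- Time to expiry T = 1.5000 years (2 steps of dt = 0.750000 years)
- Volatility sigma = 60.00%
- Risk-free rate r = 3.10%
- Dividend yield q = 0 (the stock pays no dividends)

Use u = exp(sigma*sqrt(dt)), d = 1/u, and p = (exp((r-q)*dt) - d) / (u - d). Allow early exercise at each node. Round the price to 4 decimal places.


Answer: Price = V(0,0) = 0.2698

Derivation:
dt = T/N = 0.750000
u = exp(sigma*sqrt(dt)) = 1.681381; d = 1/u = 0.594749
p = (exp((r-q)*dt) - d) / (u - d) = 0.394589
Discount per step: exp(-r*dt) = 0.977018
Stock lattice S(k, i) with i counting down-moves:
  k=0: S(0,0) = 0.8600
  k=1: S(1,0) = 1.4460; S(1,1) = 0.5115
  k=2: S(2,0) = 2.4313; S(2,1) = 0.8600; S(2,2) = 0.3042
Terminal payoffs V(N, i) = max(S_T - K, 0):
  V(2,0) = 1.631255; V(2,1) = 0.060000; V(2,2) = 0.000000
Backward induction: V(k, i) = exp(-r*dt) * [p * V(k+1, i) + (1-p) * V(k+1, i+1)]; then take max(V_cont, immediate exercise) for American.
  V(1,0) = exp(-r*dt) * [p*1.631255 + (1-p)*0.060000] = 0.664373; exercise = 0.645987; V(1,0) = max -> 0.664373
  V(1,1) = exp(-r*dt) * [p*0.060000 + (1-p)*0.000000] = 0.023131; exercise = 0.000000; V(1,1) = max -> 0.023131
  V(0,0) = exp(-r*dt) * [p*0.664373 + (1-p)*0.023131] = 0.269812; exercise = 0.060000; V(0,0) = max -> 0.269812


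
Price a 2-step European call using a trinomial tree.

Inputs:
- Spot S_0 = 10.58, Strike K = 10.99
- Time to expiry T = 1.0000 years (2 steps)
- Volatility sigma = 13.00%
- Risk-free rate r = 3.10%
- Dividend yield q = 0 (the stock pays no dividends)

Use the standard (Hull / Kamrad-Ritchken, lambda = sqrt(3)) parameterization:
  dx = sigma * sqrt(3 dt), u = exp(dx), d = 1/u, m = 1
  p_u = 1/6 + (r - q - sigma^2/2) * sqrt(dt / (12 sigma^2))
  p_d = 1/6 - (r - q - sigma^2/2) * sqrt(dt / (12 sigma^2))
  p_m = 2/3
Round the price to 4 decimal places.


dt = T/N = 0.500000; dx = sigma*sqrt(3*dt) = 0.159217
u = exp(dx) = 1.172592; d = 1/u = 0.852811
p_u = 0.202074, p_m = 0.666667, p_d = 0.131259
Discount per step: exp(-r*dt) = 0.984620
Stock lattice S(k, j) with j the centered position index:
  k=0: S(0,+0) = 10.5800
  k=1: S(1,-1) = 9.0227; S(1,+0) = 10.5800; S(1,+1) = 12.4060
  k=2: S(2,-2) = 7.6947; S(2,-1) = 9.0227; S(2,+0) = 10.5800; S(2,+1) = 12.4060; S(2,+2) = 14.5472
Terminal payoffs V(N, j) = max(S_T - K, 0):
  V(2,-2) = 0.000000; V(2,-1) = 0.000000; V(2,+0) = 0.000000; V(2,+1) = 1.416025; V(2,+2) = 3.557208
Backward induction: V(k, j) = exp(-r*dt) * [p_u * V(k+1, j+1) + p_m * V(k+1, j) + p_d * V(k+1, j-1)]
  V(1,-1) = exp(-r*dt) * [p_u*0.000000 + p_m*0.000000 + p_d*0.000000] = 0.000000
  V(1,+0) = exp(-r*dt) * [p_u*1.416025 + p_m*0.000000 + p_d*0.000000] = 0.281741
  V(1,+1) = exp(-r*dt) * [p_u*3.557208 + p_m*1.416025 + p_d*0.000000] = 1.637262
  V(0,+0) = exp(-r*dt) * [p_u*1.637262 + p_m*0.281741 + p_d*0.000000] = 0.510699

Answer: Price = V(0,0) = 0.5107


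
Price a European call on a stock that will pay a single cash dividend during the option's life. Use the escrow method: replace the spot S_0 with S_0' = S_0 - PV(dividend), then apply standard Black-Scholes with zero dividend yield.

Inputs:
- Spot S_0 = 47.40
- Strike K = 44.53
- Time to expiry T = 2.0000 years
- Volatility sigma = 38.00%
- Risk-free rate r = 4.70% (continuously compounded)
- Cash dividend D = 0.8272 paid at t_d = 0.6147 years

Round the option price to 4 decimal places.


Answer: Price = 12.5603

Derivation:
PV(D) = D * exp(-r * t_d) = 0.8272 * 0.97152245 = 0.80364337
S_0' = S_0 - PV(D) = 47.4000 - 0.80364337 = 46.59635663
d1 = (ln(S_0'/K) + (r + sigma^2/2)*T) / (sigma*sqrt(T)) = 0.52802126
d2 = d1 - sigma*sqrt(T) = -0.00937989
exp(-rT) = 0.91028276
N(d1) = 0.70125771; N(d2) = 0.49625802
C = S_0' * N(d1) - K * exp(-rT) * N(d2) = 46.59635663 * 0.70125771 - 44.5300 * 0.91028276 * 0.49625802 = 12.5603


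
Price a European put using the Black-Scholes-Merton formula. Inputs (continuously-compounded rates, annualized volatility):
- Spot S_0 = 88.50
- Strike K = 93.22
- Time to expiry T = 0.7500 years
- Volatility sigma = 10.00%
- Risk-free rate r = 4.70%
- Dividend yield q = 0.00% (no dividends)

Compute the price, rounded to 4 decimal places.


Answer: Price = 3.8852

Derivation:
d1 = (ln(S/K) + (r - q + 0.5*sigma^2) * T) / (sigma * sqrt(T)) = -0.14964618
d2 = d1 - sigma * sqrt(T) = -0.23624872
exp(-rT) = 0.96536405; exp(-qT) = 1.00000000
P = K * exp(-rT) * N(-d2) - S_0 * exp(-qT) * N(-d1)
N(-d1) = 0.55947811; N(-d2) = 0.59338016
P = 93.2200 * 0.96536405 * 0.59338016 - 88.5000 * 1.00000000 * 0.55947811 = 3.8852


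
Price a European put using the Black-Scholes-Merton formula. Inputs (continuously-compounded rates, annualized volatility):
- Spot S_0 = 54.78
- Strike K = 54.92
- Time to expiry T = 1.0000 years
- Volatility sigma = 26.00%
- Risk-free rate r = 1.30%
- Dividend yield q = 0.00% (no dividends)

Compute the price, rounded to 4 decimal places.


Answer: Price = 5.3565

Derivation:
d1 = (ln(S/K) + (r - q + 0.5*sigma^2) * T) / (sigma * sqrt(T)) = 0.17018301
d2 = d1 - sigma * sqrt(T) = -0.08981699
exp(-rT) = 0.98708414; exp(-qT) = 1.00000000
P = K * exp(-rT) * N(-d2) - S_0 * exp(-qT) * N(-d1)
N(-d1) = 0.43243311; N(-d2) = 0.53578368
P = 54.9200 * 0.98708414 * 0.53578368 - 54.7800 * 1.00000000 * 0.43243311 = 5.3565


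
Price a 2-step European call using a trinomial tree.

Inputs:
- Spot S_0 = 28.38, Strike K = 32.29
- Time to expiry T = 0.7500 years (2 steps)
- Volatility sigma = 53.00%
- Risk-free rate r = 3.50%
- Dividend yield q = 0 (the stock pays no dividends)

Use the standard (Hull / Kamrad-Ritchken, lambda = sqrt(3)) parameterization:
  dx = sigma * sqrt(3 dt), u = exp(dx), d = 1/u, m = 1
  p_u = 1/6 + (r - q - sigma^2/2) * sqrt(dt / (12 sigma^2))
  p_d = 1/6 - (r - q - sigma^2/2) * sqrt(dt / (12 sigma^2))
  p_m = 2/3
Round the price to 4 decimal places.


dt = T/N = 0.375000; dx = sigma*sqrt(3*dt) = 0.562150
u = exp(dx) = 1.754440; d = 1/u = 0.569982
p_u = 0.131495, p_m = 0.666667, p_d = 0.201839
Discount per step: exp(-r*dt) = 0.986961
Stock lattice S(k, j) with j the centered position index:
  k=0: S(0,+0) = 28.3800
  k=1: S(1,-1) = 16.1761; S(1,+0) = 28.3800; S(1,+1) = 49.7910
  k=2: S(2,-2) = 9.2201; S(2,-1) = 16.1761; S(2,+0) = 28.3800; S(2,+1) = 49.7910; S(2,+2) = 87.3554
Terminal payoffs V(N, j) = max(S_T - K, 0):
  V(2,-2) = 0.000000; V(2,-1) = 0.000000; V(2,+0) = 0.000000; V(2,+1) = 17.501016; V(2,+2) = 55.065365
Backward induction: V(k, j) = exp(-r*dt) * [p_u * V(k+1, j+1) + p_m * V(k+1, j) + p_d * V(k+1, j-1)]
  V(1,-1) = exp(-r*dt) * [p_u*0.000000 + p_m*0.000000 + p_d*0.000000] = 0.000000
  V(1,+0) = exp(-r*dt) * [p_u*17.501016 + p_m*0.000000 + p_d*0.000000] = 2.271285
  V(1,+1) = exp(-r*dt) * [p_u*55.065365 + p_m*17.501016 + p_d*0.000000] = 18.661604
  V(0,+0) = exp(-r*dt) * [p_u*18.661604 + p_m*2.271285 + p_d*0.000000] = 3.916352

Answer: Price = V(0,0) = 3.9164


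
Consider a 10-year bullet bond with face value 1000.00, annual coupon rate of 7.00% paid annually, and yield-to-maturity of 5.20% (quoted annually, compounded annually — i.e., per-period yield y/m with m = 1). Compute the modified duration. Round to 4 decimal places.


Coupon per period c = face * coupon_rate / m = 70.000000
Periods per year m = 1; per-period yield y/m = 0.052000
Number of cashflows N = 10
Cashflows (t years, CF_t, discount factor 1/(1+y/m)^(m*t), PV):
  t = 1.0000: CF_t = 70.000000, DF = 0.950570, PV = 66.539924
  t = 2.0000: CF_t = 70.000000, DF = 0.903584, PV = 63.250878
  t = 3.0000: CF_t = 70.000000, DF = 0.858920, PV = 60.124409
  t = 4.0000: CF_t = 70.000000, DF = 0.816464, PV = 57.152480
  t = 5.0000: CF_t = 70.000000, DF = 0.776106, PV = 54.327453
  t = 6.0000: CF_t = 70.000000, DF = 0.737744, PV = 51.642065
  t = 7.0000: CF_t = 70.000000, DF = 0.701277, PV = 49.089416
  t = 8.0000: CF_t = 70.000000, DF = 0.666613, PV = 46.662943
  t = 9.0000: CF_t = 70.000000, DF = 0.633663, PV = 44.356409
  t = 10.0000: CF_t = 1070.000000, DF = 0.602341, PV = 644.505131
Price P = sum_t PV_t = 1137.651108
First compute Macaulay numerator sum_t t * PV_t:
  t * PV_t at t = 1.0000: 66.539924
  t * PV_t at t = 2.0000: 126.501757
  t * PV_t at t = 3.0000: 180.373227
  t * PV_t at t = 4.0000: 228.609920
  t * PV_t at t = 5.0000: 271.637263
  t * PV_t at t = 6.0000: 309.852391
  t * PV_t at t = 7.0000: 343.625909
  t * PV_t at t = 8.0000: 373.303540
  t * PV_t at t = 9.0000: 399.207683
  t * PV_t at t = 10.0000: 6445.051315
Macaulay duration D = 8744.702928 / 1137.651108 = 7.686630
Modified duration = D / (1 + y/m) = 7.686630 / (1 + 0.052000) = 7.306682

Answer: Modified duration = 7.3067


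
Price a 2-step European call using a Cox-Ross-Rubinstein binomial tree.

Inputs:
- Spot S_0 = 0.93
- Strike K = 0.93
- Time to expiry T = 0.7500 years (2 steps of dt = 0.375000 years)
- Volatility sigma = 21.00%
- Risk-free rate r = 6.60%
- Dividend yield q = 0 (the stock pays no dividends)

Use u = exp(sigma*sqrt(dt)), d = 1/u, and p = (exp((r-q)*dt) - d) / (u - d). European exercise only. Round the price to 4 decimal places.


dt = T/N = 0.375000
u = exp(sigma*sqrt(dt)) = 1.137233; d = 1/u = 0.879327
p = (exp((r-q)*dt) - d) / (u - d) = 0.565057
Discount per step: exp(-r*dt) = 0.975554
Stock lattice S(k, i) with i counting down-moves:
  k=0: S(0,0) = 0.9300
  k=1: S(1,0) = 1.0576; S(1,1) = 0.8178
  k=2: S(2,0) = 1.2028; S(2,1) = 0.9300; S(2,2) = 0.7191
Terminal payoffs V(N, i) = max(S_T - K, 0):
  V(2,0) = 0.272768; V(2,1) = 0.000000; V(2,2) = 0.000000
Backward induction: V(k, i) = exp(-r*dt) * [p * V(k+1, i) + (1-p) * V(k+1, i+1)].
  V(1,0) = exp(-r*dt) * [p*0.272768 + (1-p)*0.000000] = 0.150362
  V(1,1) = exp(-r*dt) * [p*0.000000 + (1-p)*0.000000] = 0.000000
  V(0,0) = exp(-r*dt) * [p*0.150362 + (1-p)*0.000000] = 0.082886

Answer: Price = V(0,0) = 0.0829


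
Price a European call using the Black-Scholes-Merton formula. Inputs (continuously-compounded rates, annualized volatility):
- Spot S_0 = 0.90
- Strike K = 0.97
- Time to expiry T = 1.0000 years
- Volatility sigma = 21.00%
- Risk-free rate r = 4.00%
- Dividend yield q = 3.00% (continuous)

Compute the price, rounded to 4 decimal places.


d1 = (ln(S/K) + (r - q + 0.5*sigma^2) * T) / (sigma * sqrt(T)) = -0.20405385
d2 = d1 - sigma * sqrt(T) = -0.41405385
exp(-rT) = 0.96078944; exp(-qT) = 0.97044553
C = S_0 * exp(-qT) * N(d1) - K * exp(-rT) * N(d2)
N(d1) = 0.41915571; N(d2) = 0.33941734
C = 0.9000 * 0.97044553 * 0.41915571 - 0.9700 * 0.96078944 * 0.33941734 = 0.0498

Answer: Price = 0.0498


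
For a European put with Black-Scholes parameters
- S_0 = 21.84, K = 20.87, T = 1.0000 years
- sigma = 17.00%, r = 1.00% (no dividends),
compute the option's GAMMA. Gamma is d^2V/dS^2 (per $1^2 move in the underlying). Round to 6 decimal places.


d1 = 0.4110613517; d2 = 0.2410613517
phi(d1) = 0.3666218841; exp(-qT) = 1.0000000000; exp(-rT) = 0.9900498337
Gamma = exp(-qT) * phi(d1) / (S * sigma * sqrt(T)) = 1.0000000000 * 0.3666218841 / (21.8400 * 0.1700 * 1.0000000000) = 0.098745

Answer: Gamma = 0.098745


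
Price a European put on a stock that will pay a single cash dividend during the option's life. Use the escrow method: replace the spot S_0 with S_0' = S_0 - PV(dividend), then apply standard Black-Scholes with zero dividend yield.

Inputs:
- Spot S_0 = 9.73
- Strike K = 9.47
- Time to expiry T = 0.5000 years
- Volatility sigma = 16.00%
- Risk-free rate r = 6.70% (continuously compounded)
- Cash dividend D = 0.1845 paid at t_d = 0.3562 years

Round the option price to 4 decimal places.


PV(D) = D * exp(-r * t_d) = 0.1845 * 0.97641713 = 0.18014896
S_0' = S_0 - PV(D) = 9.7300 - 0.18014896 = 9.54985104
d1 = (ln(S_0'/K) + (r + sigma^2/2)*T) / (sigma*sqrt(T)) = 0.42688610
d2 = d1 - sigma*sqrt(T) = 0.31374902
exp(-rT) = 0.96705491
N(-d1) = 0.33473114; N(-d2) = 0.37685583
P = K * exp(-rT) * N(-d2) - S_0' * N(-d1) = 9.4700 * 0.96705491 * 0.37685583 - 9.54985104 * 0.33473114 = 0.2546

Answer: Price = 0.2546


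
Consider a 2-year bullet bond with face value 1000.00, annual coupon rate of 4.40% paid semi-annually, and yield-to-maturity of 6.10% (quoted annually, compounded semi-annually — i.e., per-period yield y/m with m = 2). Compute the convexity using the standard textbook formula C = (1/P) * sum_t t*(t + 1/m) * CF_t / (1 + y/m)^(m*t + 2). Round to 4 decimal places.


Answer: Convexity = 4.5054

Derivation:
Coupon per period c = face * coupon_rate / m = 22.000000
Periods per year m = 2; per-period yield y/m = 0.030500
Number of cashflows N = 4
Cashflows (t years, CF_t, discount factor 1/(1+y/m)^(m*t), PV):
  t = 0.5000: CF_t = 22.000000, DF = 0.970403, PV = 21.348860
  t = 1.0000: CF_t = 22.000000, DF = 0.941681, PV = 20.716992
  t = 1.5000: CF_t = 22.000000, DF = 0.913810, PV = 20.103825
  t = 2.0000: CF_t = 1022.000000, DF = 0.886764, PV = 906.272728
Price P = sum_t PV_t = 968.442404
Convexity numerator sum_t t*(t + 1/m) * CF_t / (1+y/m)^(m*t + 2):
  t = 0.5000: term = 10.051912
  t = 1.0000: term = 29.263209
  t = 1.5000: term = 56.794196
  t = 2.0000: term = 4267.101009
Convexity = (1/P) * sum = 4363.210327 / 968.442404 = 4.505390


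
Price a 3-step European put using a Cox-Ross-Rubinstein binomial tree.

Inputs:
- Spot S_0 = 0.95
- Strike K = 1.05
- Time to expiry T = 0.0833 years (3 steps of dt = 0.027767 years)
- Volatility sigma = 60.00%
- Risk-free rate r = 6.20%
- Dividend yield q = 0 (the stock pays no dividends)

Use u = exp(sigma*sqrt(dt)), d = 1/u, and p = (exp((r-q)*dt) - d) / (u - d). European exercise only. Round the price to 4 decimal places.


Answer: Price = V(0,0) = 0.1207

Derivation:
dt = T/N = 0.027767
u = exp(sigma*sqrt(dt)) = 1.105149; d = 1/u = 0.904856
p = (exp((r-q)*dt) - d) / (u - d) = 0.483628
Discount per step: exp(-r*dt) = 0.998280
Stock lattice S(k, i) with i counting down-moves:
  k=0: S(0,0) = 0.9500
  k=1: S(1,0) = 1.0499; S(1,1) = 0.8596
  k=2: S(2,0) = 1.1603; S(2,1) = 0.9500; S(2,2) = 0.7778
  k=3: S(3,0) = 1.2823; S(3,1) = 1.0499; S(3,2) = 0.8596; S(3,3) = 0.7038
Terminal payoffs V(N, i) = max(K - S_T, 0):
  V(3,0) = 0.000000; V(3,1) = 0.000109; V(3,2) = 0.190387; V(3,3) = 0.346180
Backward induction: V(k, i) = exp(-r*dt) * [p * V(k+1, i) + (1-p) * V(k+1, i+1)].
  V(2,0) = exp(-r*dt) * [p*0.000000 + (1-p)*0.000109] = 0.000056
  V(2,1) = exp(-r*dt) * [p*0.000109 + (1-p)*0.190387] = 0.098194
  V(2,2) = exp(-r*dt) * [p*0.190387 + (1-p)*0.346180] = 0.270369
  V(1,0) = exp(-r*dt) * [p*0.000056 + (1-p)*0.098194] = 0.050644
  V(1,1) = exp(-r*dt) * [p*0.098194 + (1-p)*0.270369] = 0.186778
  V(0,0) = exp(-r*dt) * [p*0.050644 + (1-p)*0.186778] = 0.120732


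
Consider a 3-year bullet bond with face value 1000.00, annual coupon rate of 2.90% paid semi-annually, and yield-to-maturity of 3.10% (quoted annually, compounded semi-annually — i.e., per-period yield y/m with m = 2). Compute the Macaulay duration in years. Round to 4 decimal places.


Answer: Macaulay duration = 2.8945 years

Derivation:
Coupon per period c = face * coupon_rate / m = 14.500000
Periods per year m = 2; per-period yield y/m = 0.015500
Number of cashflows N = 6
Cashflows (t years, CF_t, discount factor 1/(1+y/m)^(m*t), PV):
  t = 0.5000: CF_t = 14.500000, DF = 0.984737, PV = 14.278680
  t = 1.0000: CF_t = 14.500000, DF = 0.969706, PV = 14.060739
  t = 1.5000: CF_t = 14.500000, DF = 0.954905, PV = 13.846124
  t = 2.0000: CF_t = 14.500000, DF = 0.940330, PV = 13.634785
  t = 2.5000: CF_t = 14.500000, DF = 0.925977, PV = 13.426672
  t = 3.0000: CF_t = 1014.500000, DF = 0.911844, PV = 925.065501
Price P = sum_t PV_t = 994.312501
Macaulay numerator sum_t t * PV_t:
  t * PV_t at t = 0.5000: 7.139340
  t * PV_t at t = 1.0000: 14.060739
  t * PV_t at t = 1.5000: 20.769186
  t * PV_t at t = 2.0000: 27.269570
  t * PV_t at t = 2.5000: 33.566679
  t * PV_t at t = 3.0000: 2775.196503
Macaulay duration D = (sum_t t * PV_t) / P = 2878.002017 / 994.312501 = 2.894464


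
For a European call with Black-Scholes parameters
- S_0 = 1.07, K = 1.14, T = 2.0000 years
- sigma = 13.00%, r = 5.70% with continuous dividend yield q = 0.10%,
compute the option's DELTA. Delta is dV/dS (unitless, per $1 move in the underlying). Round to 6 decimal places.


d1 = 0.3564383105; d2 = 0.1725905474
phi(d1) = 0.3743879694; exp(-qT) = 0.9980019987; exp(-rT) = 0.8922579559
N(d1) = 0.6392438284
Delta = exp(-qT) * N(d1) = 0.9980019987 * 0.6392438284 = 0.637967

Answer: Delta = 0.637967


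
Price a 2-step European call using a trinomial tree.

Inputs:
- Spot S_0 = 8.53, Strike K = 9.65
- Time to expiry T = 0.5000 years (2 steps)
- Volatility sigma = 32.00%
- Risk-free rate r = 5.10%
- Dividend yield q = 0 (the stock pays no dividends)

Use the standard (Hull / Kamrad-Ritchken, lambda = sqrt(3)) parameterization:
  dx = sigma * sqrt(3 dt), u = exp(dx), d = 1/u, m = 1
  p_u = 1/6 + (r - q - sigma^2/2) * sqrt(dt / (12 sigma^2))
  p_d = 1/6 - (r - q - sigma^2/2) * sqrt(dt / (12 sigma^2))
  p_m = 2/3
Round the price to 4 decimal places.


Answer: Price = V(0,0) = 0.4879

Derivation:
dt = T/N = 0.250000; dx = sigma*sqrt(3*dt) = 0.277128
u = exp(dx) = 1.319335; d = 1/u = 0.757957
p_u = 0.166576, p_m = 0.666667, p_d = 0.166757
Discount per step: exp(-r*dt) = 0.987331
Stock lattice S(k, j) with j the centered position index:
  k=0: S(0,+0) = 8.5300
  k=1: S(1,-1) = 6.4654; S(1,+0) = 8.5300; S(1,+1) = 11.2539
  k=2: S(2,-2) = 4.9005; S(2,-1) = 6.4654; S(2,+0) = 8.5300; S(2,+1) = 11.2539; S(2,+2) = 14.8477
Terminal payoffs V(N, j) = max(S_T - K, 0):
  V(2,-2) = 0.000000; V(2,-1) = 0.000000; V(2,+0) = 0.000000; V(2,+1) = 1.603931; V(2,+2) = 5.197710
Backward induction: V(k, j) = exp(-r*dt) * [p_u * V(k+1, j+1) + p_m * V(k+1, j) + p_d * V(k+1, j-1)]
  V(1,-1) = exp(-r*dt) * [p_u*0.000000 + p_m*0.000000 + p_d*0.000000] = 0.000000
  V(1,+0) = exp(-r*dt) * [p_u*1.603931 + p_m*0.000000 + p_d*0.000000] = 0.263792
  V(1,+1) = exp(-r*dt) * [p_u*5.197710 + p_m*1.603931 + p_d*0.000000] = 1.910587
  V(0,+0) = exp(-r*dt) * [p_u*1.910587 + p_m*0.263792 + p_d*0.000000] = 0.487860


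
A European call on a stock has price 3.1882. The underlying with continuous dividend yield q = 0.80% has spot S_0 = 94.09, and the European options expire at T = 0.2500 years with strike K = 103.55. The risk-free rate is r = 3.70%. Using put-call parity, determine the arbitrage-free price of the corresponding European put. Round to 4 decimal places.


Put-call parity: C - P = S_0 * exp(-qT) - K * exp(-rT).
S_0 * exp(-qT) = 94.0900 * 0.99800200 = 93.90200805
K * exp(-rT) = 103.5500 * 0.99079265 = 102.59657887
P = C - S*exp(-qT) + K*exp(-rT)
P = 3.1882 - 93.90200805 + 102.59657887 = 11.8828

Answer: Put price = 11.8828


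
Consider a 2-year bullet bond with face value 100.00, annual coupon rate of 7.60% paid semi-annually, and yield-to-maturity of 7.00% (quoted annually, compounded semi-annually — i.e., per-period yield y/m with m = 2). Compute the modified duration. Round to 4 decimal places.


Answer: Modified duration = 1.8295

Derivation:
Coupon per period c = face * coupon_rate / m = 3.800000
Periods per year m = 2; per-period yield y/m = 0.035000
Number of cashflows N = 4
Cashflows (t years, CF_t, discount factor 1/(1+y/m)^(m*t), PV):
  t = 0.5000: CF_t = 3.800000, DF = 0.966184, PV = 3.671498
  t = 1.0000: CF_t = 3.800000, DF = 0.933511, PV = 3.547341
  t = 1.5000: CF_t = 3.800000, DF = 0.901943, PV = 3.427382
  t = 2.0000: CF_t = 103.800000, DF = 0.871442, PV = 90.455703
Price P = sum_t PV_t = 101.101924
First compute Macaulay numerator sum_t t * PV_t:
  t * PV_t at t = 0.5000: 1.835749
  t * PV_t at t = 1.0000: 3.547341
  t * PV_t at t = 1.5000: 5.141073
  t * PV_t at t = 2.0000: 180.911406
Macaulay duration D = 191.435569 / 101.101924 = 1.893491
Modified duration = D / (1 + y/m) = 1.893491 / (1 + 0.035000) = 1.829460
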